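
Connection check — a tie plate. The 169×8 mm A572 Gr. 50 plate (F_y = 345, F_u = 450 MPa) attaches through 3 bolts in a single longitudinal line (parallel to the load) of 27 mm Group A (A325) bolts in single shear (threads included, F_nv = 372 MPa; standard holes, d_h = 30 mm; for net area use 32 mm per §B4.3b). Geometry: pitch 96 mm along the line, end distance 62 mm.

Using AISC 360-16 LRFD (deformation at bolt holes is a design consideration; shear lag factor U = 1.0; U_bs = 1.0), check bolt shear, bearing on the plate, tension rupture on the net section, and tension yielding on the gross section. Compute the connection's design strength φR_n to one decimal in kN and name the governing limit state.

369.9 kN (net-section rupture governs)

Bolt shear: A_b = π(27)²/4 = 572.56 mm². φR_n = 0.75 × 372 × 572.56 × 3 × 1 = 479.2 kN.
Bearing (8 mm plate, F_u = 450 MPa): end bolts L_c = 62 − 30/2 = 47, R_n = min(1.2×47×8×450, 2.4×27×8×450) = 203.04 kN/bolt; interior L_c = 96 − 30 = 66, R_n = 233.28 kN/bolt. φR_n = 0.75 × (1×203.04 + 2×233.28) = 502.2 kN.
Tension rupture (net): A_n = (169 − 1×32)×8 = 1096 mm² (U = 1.0, A_e = A_n). φR_n = 0.75 × 450 × 1096 = 369.9 kN.
Tension yield (gross): A_g = 169×8 = 1352 mm². φR_n = 0.90 × 345 × 1352 = 419.8 kN.
Governing: min(479.2, 502.2, 369.9, 419.8) = 369.9 kN → net-section rupture.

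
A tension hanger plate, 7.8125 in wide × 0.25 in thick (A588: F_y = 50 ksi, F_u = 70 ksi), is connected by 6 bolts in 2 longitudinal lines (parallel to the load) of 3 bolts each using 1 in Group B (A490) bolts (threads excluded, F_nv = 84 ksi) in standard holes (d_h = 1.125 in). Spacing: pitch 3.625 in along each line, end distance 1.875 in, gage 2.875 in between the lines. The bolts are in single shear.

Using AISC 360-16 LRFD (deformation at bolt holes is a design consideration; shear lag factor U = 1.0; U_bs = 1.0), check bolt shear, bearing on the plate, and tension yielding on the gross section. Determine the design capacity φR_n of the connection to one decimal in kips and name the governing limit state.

Bolt shear: A_b = π(1)²/4 = 0.7854 in². φR_n = 0.75 × 84 × 0.7854 × 6 × 1 = 296.9 kips.
Bearing (0.25 in plate, F_u = 70 ksi): end bolts L_c = 1.875 − 1.125/2 = 1.3125, R_n = min(1.2×1.3125×0.25×70, 2.4×1×0.25×70) = 27.563 kips/bolt; interior L_c = 3.625 − 1.125 = 2.5, R_n = 42 kips/bolt. φR_n = 0.75 × (2×27.563 + 4×42) = 167.3 kips.
Tension yield (gross): A_g = 7.8125×0.25 = 1.9531 in². φR_n = 0.90 × 50 × 1.9531 = 87.9 kips.
Governing: min(296.9, 167.3, 87.9) = 87.9 kips → gross-section yield.

87.9 kips (gross-section yield governs)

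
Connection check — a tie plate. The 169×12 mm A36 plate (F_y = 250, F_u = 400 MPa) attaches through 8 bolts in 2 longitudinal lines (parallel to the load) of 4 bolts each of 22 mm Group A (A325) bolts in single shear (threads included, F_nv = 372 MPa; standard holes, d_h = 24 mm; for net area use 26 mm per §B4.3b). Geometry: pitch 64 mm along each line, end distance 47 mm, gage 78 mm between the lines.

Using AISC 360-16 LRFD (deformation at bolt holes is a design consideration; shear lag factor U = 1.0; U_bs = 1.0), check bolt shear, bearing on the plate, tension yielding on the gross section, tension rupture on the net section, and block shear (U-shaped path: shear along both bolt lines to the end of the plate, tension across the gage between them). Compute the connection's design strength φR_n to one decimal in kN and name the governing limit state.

Bolt shear: A_b = π(22)²/4 = 380.13 mm². φR_n = 0.75 × 372 × 380.13 × 8 × 1 = 848.5 kN.
Bearing (12 mm plate, F_u = 400 MPa): end bolts L_c = 47 − 24/2 = 35, R_n = min(1.2×35×12×400, 2.4×22×12×400) = 201.6 kN/bolt; interior L_c = 64 − 24 = 40, R_n = 230.4 kN/bolt. φR_n = 0.75 × (2×201.6 + 6×230.4) = 1339.2 kN.
Tension yield (gross): A_g = 169×12 = 2028 mm². φR_n = 0.90 × 250 × 2028 = 456.3 kN.
Tension rupture (net): A_n = (169 − 2×26)×12 = 1404 mm² (U = 1.0, A_e = A_n). φR_n = 0.75 × 400 × 1404 = 421.2 kN.
Block shear: shear path 2×[47+3×64] = 2×239 mm, A_gv = 5736, A_nv = 2×(239 − 3.5×26)×12 = 3552 mm²; tension across gage: (78 − 1×26)×12 = 624 mm². R_n = min(0.6×400×3552, 0.6×250×5736) + 1.0×400×624 = min(852.48, 860.4) + 249.6 = 1102.1 kN. φR_n = 0.75 × 1102.1 = 826.6 kN.
Governing: min(848.5, 1339.2, 456.3, 421.2, 826.6) = 421.2 kN → net-section rupture.

421.2 kN (net-section rupture governs)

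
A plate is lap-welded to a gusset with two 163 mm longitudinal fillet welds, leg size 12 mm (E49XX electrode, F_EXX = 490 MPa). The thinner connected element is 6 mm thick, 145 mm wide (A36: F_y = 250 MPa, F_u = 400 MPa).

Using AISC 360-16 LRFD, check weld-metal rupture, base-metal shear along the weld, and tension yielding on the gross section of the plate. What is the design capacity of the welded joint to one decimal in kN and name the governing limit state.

Weld metal: throat = 0.707×12 = 8.484 mm, L = 2×163 = 326 mm. φR_n = 0.75 × 0.6 × 490 × 8.484 × 326 = 609.9 kN.
Base metal shear (6 mm plate): yield φR_n = 1.0×0.6×250×6×326 = 293.4 kN; rupture φR_n = 0.75×0.6×400×6×326 = 352.1 kN; take 293.4 kN (yield).
Tension yield (gross): A_g = 145×6 = 870 mm². φR_n = 0.90 × 250 × 870 = 195.8 kN.
Governing: min(609.9, 293.4, 195.8) = 195.8 kN → gross-section yield.

195.8 kN (gross-section yield governs)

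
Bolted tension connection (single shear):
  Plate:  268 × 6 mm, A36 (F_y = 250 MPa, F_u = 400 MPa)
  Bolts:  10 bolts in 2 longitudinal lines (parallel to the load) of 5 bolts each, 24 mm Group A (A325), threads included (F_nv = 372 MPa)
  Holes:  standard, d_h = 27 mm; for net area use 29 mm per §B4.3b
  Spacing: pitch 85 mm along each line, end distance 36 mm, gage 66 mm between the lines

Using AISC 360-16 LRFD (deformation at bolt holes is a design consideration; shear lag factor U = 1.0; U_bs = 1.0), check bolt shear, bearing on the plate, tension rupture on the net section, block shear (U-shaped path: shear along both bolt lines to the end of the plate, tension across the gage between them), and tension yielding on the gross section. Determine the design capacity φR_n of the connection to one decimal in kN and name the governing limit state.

Bolt shear: A_b = π(24)²/4 = 452.39 mm². φR_n = 0.75 × 372 × 452.39 × 10 × 1 = 1262.2 kN.
Bearing (6 mm plate, F_u = 400 MPa): end bolts L_c = 36 − 27/2 = 22.5, R_n = min(1.2×22.5×6×400, 2.4×24×6×400) = 64.8 kN/bolt; interior L_c = 85 − 27 = 58, R_n = 138.24 kN/bolt. φR_n = 0.75 × (2×64.8 + 8×138.24) = 926.6 kN.
Tension rupture (net): A_n = (268 − 2×29)×6 = 1260 mm² (U = 1.0, A_e = A_n). φR_n = 0.75 × 400 × 1260 = 378.0 kN.
Block shear: shear path 2×[36+4×85] = 2×376 mm, A_gv = 4512, A_nv = 2×(376 − 4.5×29)×6 = 2946 mm²; tension across gage: (66 − 1×29)×6 = 222 mm². R_n = min(0.6×400×2946, 0.6×250×4512) + 1.0×400×222 = min(707.04, 676.8) + 88.8 = 765.6 kN. φR_n = 0.75 × 765.6 = 574.2 kN.
Tension yield (gross): A_g = 268×6 = 1608 mm². φR_n = 0.90 × 250 × 1608 = 361.8 kN.
Governing: min(1262.2, 926.6, 378.0, 574.2, 361.8) = 361.8 kN → gross-section yield.

361.8 kN (gross-section yield governs)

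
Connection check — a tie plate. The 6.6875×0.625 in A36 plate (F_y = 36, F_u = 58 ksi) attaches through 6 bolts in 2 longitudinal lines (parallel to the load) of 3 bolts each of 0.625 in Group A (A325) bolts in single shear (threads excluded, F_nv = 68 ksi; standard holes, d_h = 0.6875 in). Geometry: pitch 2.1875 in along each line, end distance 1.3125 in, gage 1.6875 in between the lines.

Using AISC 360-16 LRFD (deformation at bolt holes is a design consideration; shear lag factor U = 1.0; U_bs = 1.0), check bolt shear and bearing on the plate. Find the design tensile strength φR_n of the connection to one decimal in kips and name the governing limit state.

Bolt shear: A_b = π(0.625)²/4 = 0.3068 in². φR_n = 0.75 × 68 × 0.3068 × 6 × 1 = 93.9 kips.
Bearing (0.625 in plate, F_u = 58 ksi): end bolts L_c = 1.3125 − 0.6875/2 = 0.96875, R_n = min(1.2×0.96875×0.625×58, 2.4×0.625×0.625×58) = 42.141 kips/bolt; interior L_c = 2.1875 − 0.6875 = 1.5, R_n = 54.375 kips/bolt. φR_n = 0.75 × (2×42.141 + 4×54.375) = 226.3 kips.
Governing: min(93.9, 226.3) = 93.9 kips → bolt shear.

93.9 kips (bolt shear governs)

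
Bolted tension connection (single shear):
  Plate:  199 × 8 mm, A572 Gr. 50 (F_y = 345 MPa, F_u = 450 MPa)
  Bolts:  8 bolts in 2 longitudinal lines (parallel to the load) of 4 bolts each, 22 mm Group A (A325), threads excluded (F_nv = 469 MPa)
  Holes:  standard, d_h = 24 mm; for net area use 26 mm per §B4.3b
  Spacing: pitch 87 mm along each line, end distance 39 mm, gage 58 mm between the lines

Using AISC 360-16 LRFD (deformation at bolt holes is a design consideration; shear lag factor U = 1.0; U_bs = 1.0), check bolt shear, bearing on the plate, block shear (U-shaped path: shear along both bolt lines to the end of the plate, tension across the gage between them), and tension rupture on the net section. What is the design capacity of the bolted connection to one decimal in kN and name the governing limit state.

396.9 kN (net-section rupture governs)

Bolt shear: A_b = π(22)²/4 = 380.13 mm². φR_n = 0.75 × 469 × 380.13 × 8 × 1 = 1069.7 kN.
Bearing (8 mm plate, F_u = 450 MPa): end bolts L_c = 39 − 24/2 = 27, R_n = min(1.2×27×8×450, 2.4×22×8×450) = 116.64 kN/bolt; interior L_c = 87 − 24 = 63, R_n = 190.08 kN/bolt. φR_n = 0.75 × (2×116.64 + 6×190.08) = 1030.3 kN.
Block shear: shear path 2×[39+3×87] = 2×300 mm, A_gv = 4800, A_nv = 2×(300 − 3.5×26)×8 = 3344 mm²; tension across gage: (58 − 1×26)×8 = 256 mm². R_n = min(0.6×450×3344, 0.6×345×4800) + 1.0×450×256 = min(902.88, 993.6) + 115.2 = 1018.1 kN. φR_n = 0.75 × 1018.1 = 763.6 kN.
Tension rupture (net): A_n = (199 − 2×26)×8 = 1176 mm² (U = 1.0, A_e = A_n). φR_n = 0.75 × 450 × 1176 = 396.9 kN.
Governing: min(1069.7, 1030.3, 763.6, 396.9) = 396.9 kN → net-section rupture.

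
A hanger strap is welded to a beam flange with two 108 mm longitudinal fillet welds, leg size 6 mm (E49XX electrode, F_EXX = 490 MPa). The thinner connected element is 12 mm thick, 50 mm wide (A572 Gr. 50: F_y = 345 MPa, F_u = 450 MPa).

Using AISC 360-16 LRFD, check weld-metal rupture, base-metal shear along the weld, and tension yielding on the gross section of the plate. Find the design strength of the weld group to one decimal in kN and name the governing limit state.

186.3 kN (gross-section yield governs)

Weld metal: throat = 0.707×6 = 4.242 mm, L = 2×108 = 216 mm. φR_n = 0.75 × 0.6 × 490 × 4.242 × 216 = 202.0 kN.
Base metal shear (12 mm plate): yield φR_n = 1.0×0.6×345×12×216 = 536.5 kN; rupture φR_n = 0.75×0.6×450×12×216 = 524.9 kN; take 524.9 kN (rupture).
Tension yield (gross): A_g = 50×12 = 600 mm². φR_n = 0.90 × 345 × 600 = 186.3 kN.
Governing: min(202.0, 524.9, 186.3) = 186.3 kN → gross-section yield.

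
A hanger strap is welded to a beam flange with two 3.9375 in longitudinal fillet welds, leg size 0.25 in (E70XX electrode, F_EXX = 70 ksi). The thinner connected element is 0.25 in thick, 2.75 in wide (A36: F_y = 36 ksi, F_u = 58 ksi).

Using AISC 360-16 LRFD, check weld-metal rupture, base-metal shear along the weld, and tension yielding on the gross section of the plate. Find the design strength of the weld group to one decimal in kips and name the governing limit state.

22.3 kips (gross-section yield governs)

Weld metal: throat = 0.707×0.25 = 0.17675 in, L = 2×3.9375 = 7.875 in. φR_n = 0.75 × 0.6 × 70 × 0.17675 × 7.875 = 43.8 kips.
Base metal shear (0.25 in plate): yield φR_n = 1.0×0.6×36×0.25×7.875 = 42.5 kips; rupture φR_n = 0.75×0.6×58×0.25×7.875 = 51.4 kips; take 42.5 kips (yield).
Tension yield (gross): A_g = 2.75×0.25 = 0.6875 in². φR_n = 0.90 × 36 × 0.6875 = 22.3 kips.
Governing: min(43.8, 42.5, 22.3) = 22.3 kips → gross-section yield.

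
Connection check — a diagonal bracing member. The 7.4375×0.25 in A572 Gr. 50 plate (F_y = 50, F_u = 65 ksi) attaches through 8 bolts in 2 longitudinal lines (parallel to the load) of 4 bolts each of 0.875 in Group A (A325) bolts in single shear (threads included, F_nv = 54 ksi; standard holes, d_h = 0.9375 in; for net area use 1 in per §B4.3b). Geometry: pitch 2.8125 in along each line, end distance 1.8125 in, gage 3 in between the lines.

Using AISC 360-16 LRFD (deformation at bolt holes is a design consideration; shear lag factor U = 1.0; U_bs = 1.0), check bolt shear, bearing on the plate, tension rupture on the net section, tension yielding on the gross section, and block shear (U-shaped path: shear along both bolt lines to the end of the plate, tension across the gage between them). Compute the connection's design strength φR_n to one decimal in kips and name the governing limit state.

Bolt shear: A_b = π(0.875)²/4 = 0.60132 in². φR_n = 0.75 × 54 × 0.60132 × 8 × 1 = 194.8 kips.
Bearing (0.25 in plate, F_u = 65 ksi): end bolts L_c = 1.8125 − 0.9375/2 = 1.34375, R_n = min(1.2×1.34375×0.25×65, 2.4×0.875×0.25×65) = 26.203 kips/bolt; interior L_c = 2.8125 − 0.9375 = 1.875, R_n = 34.125 kips/bolt. φR_n = 0.75 × (2×26.203 + 6×34.125) = 192.9 kips.
Tension rupture (net): A_n = (7.4375 − 2×1)×0.25 = 1.3594 in² (U = 1.0, A_e = A_n). φR_n = 0.75 × 65 × 1.3594 = 66.3 kips.
Tension yield (gross): A_g = 7.4375×0.25 = 1.8594 in². φR_n = 0.90 × 50 × 1.8594 = 83.7 kips.
Block shear: shear path 2×[1.8125+3×2.8125] = 2×10.25 in, A_gv = 5.125, A_nv = 2×(10.25 − 3.5×1)×0.25 = 3.375 in²; tension across gage: (3 − 1×1)×0.25 = 0.5 in². R_n = min(0.6×65×3.375, 0.6×50×5.125) + 1.0×65×0.5 = min(131.63, 153.75) + 32.5 = 164.13 kips. φR_n = 0.75 × 164.13 = 123.1 kips.
Governing: min(194.8, 192.9, 66.3, 83.7, 123.1) = 66.3 kips → net-section rupture.

66.3 kips (net-section rupture governs)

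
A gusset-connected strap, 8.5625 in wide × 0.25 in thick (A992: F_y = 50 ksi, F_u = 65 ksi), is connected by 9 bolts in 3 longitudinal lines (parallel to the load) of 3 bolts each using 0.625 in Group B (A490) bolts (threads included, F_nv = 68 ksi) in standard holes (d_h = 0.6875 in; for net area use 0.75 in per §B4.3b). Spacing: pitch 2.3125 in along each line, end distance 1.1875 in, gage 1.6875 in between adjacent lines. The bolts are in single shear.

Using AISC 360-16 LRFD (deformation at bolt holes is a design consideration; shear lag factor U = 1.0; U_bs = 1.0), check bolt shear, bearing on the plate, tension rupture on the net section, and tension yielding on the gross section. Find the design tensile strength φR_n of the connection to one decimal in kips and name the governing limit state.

76.9 kips (net-section rupture governs)

Bolt shear: A_b = π(0.625)²/4 = 0.3068 in². φR_n = 0.75 × 68 × 0.3068 × 9 × 1 = 140.8 kips.
Bearing (0.25 in plate, F_u = 65 ksi): end bolts L_c = 1.1875 − 0.6875/2 = 0.84375, R_n = min(1.2×0.84375×0.25×65, 2.4×0.625×0.25×65) = 16.453 kips/bolt; interior L_c = 2.3125 − 0.6875 = 1.625, R_n = 24.375 kips/bolt. φR_n = 0.75 × (3×16.453 + 6×24.375) = 146.7 kips.
Tension rupture (net): A_n = (8.5625 − 3×0.75)×0.25 = 1.5781 in² (U = 1.0, A_e = A_n). φR_n = 0.75 × 65 × 1.5781 = 76.9 kips.
Tension yield (gross): A_g = 8.5625×0.25 = 2.1406 in². φR_n = 0.90 × 50 × 2.1406 = 96.3 kips.
Governing: min(140.8, 146.7, 76.9, 96.3) = 76.9 kips → net-section rupture.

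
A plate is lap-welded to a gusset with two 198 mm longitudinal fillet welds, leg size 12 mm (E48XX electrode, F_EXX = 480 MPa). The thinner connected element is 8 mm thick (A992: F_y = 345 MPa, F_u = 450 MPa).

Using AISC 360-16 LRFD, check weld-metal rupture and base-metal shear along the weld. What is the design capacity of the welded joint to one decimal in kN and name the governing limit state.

641.5 kN (base-metal shear governs)

Weld metal: throat = 0.707×12 = 8.484 mm, L = 2×198 = 396 mm. φR_n = 0.75 × 0.6 × 480 × 8.484 × 396 = 725.7 kN.
Base metal shear (8 mm plate): yield φR_n = 1.0×0.6×345×8×396 = 655.8 kN; rupture φR_n = 0.75×0.6×450×8×396 = 641.5 kN; take 641.5 kN (rupture).
Governing: min(725.7, 641.5) = 641.5 kN → base-metal shear.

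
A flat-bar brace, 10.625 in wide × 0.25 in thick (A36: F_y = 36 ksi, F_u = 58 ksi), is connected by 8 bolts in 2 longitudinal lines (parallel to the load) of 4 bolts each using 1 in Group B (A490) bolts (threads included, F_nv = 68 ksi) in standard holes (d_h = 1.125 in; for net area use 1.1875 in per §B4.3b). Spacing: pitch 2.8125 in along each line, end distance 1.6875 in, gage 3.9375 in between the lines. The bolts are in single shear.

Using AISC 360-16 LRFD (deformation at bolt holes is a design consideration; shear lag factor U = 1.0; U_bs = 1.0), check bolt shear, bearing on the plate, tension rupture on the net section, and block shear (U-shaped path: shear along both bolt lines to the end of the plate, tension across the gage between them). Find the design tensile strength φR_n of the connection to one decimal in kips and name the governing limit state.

89.7 kips (net-section rupture governs)

Bolt shear: A_b = π(1)²/4 = 0.7854 in². φR_n = 0.75 × 68 × 0.7854 × 8 × 1 = 320.4 kips.
Bearing (0.25 in plate, F_u = 58 ksi): end bolts L_c = 1.6875 − 1.125/2 = 1.125, R_n = min(1.2×1.125×0.25×58, 2.4×1×0.25×58) = 19.575 kips/bolt; interior L_c = 2.8125 − 1.125 = 1.6875, R_n = 29.363 kips/bolt. φR_n = 0.75 × (2×19.575 + 6×29.363) = 161.5 kips.
Tension rupture (net): A_n = (10.625 − 2×1.1875)×0.25 = 2.0625 in² (U = 1.0, A_e = A_n). φR_n = 0.75 × 58 × 2.0625 = 89.7 kips.
Block shear: shear path 2×[1.6875+3×2.8125] = 2×10.125 in, A_gv = 5.0625, A_nv = 2×(10.125 − 3.5×1.1875)×0.25 = 2.9844 in²; tension across gage: (3.9375 − 1×1.1875)×0.25 = 0.6875 in². R_n = min(0.6×58×2.9844, 0.6×36×5.0625) + 1.0×58×0.6875 = min(103.86, 109.35) + 39.875 = 143.74 kips. φR_n = 0.75 × 143.74 = 107.8 kips.
Governing: min(320.4, 161.5, 89.7, 107.8) = 89.7 kips → net-section rupture.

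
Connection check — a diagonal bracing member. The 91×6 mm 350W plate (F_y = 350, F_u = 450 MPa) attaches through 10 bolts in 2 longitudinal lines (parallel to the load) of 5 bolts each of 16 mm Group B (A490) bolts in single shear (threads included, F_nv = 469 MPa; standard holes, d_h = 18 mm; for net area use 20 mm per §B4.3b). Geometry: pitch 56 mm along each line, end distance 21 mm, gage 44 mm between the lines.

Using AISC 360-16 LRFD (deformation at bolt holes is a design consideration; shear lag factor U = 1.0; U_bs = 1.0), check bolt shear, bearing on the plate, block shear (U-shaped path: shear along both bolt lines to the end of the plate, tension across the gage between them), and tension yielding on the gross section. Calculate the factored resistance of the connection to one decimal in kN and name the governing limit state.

172.0 kN (gross-section yield governs)

Bolt shear: A_b = π(16)²/4 = 201.06 mm². φR_n = 0.75 × 469 × 201.06 × 10 × 1 = 707.2 kN.
Bearing (6 mm plate, F_u = 450 MPa): end bolts L_c = 21 − 18/2 = 12, R_n = min(1.2×12×6×450, 2.4×16×6×450) = 38.88 kN/bolt; interior L_c = 56 − 18 = 38, R_n = 103.68 kN/bolt. φR_n = 0.75 × (2×38.88 + 8×103.68) = 680.4 kN.
Block shear: shear path 2×[21+4×56] = 2×245 mm, A_gv = 2940, A_nv = 2×(245 − 4.5×20)×6 = 1860 mm²; tension across gage: (44 − 1×20)×6 = 144 mm². R_n = min(0.6×450×1860, 0.6×350×2940) + 1.0×450×144 = min(502.2, 617.4) + 64.8 = 567 kN. φR_n = 0.75 × 567 = 425.3 kN.
Tension yield (gross): A_g = 91×6 = 546 mm². φR_n = 0.90 × 350 × 546 = 172.0 kN.
Governing: min(707.2, 680.4, 425.3, 172.0) = 172.0 kN → gross-section yield.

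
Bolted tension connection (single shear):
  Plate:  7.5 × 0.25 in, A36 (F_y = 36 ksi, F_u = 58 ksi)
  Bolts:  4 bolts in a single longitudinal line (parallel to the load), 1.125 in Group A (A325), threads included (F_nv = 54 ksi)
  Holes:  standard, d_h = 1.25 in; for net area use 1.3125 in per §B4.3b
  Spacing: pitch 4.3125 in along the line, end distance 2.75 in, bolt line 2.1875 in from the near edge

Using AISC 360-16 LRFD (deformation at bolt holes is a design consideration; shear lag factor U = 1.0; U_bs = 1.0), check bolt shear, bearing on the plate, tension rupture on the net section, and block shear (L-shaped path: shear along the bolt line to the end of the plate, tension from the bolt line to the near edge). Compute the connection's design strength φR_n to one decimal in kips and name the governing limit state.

Bolt shear: A_b = π(1.125)²/4 = 0.99402 in². φR_n = 0.75 × 54 × 0.99402 × 4 × 1 = 161.0 kips.
Bearing (0.25 in plate, F_u = 58 ksi): end bolts L_c = 2.75 − 1.25/2 = 2.125, R_n = min(1.2×2.125×0.25×58, 2.4×1.125×0.25×58) = 36.975 kips/bolt; interior L_c = 4.3125 − 1.25 = 3.0625, R_n = 39.15 kips/bolt. φR_n = 0.75 × (1×36.975 + 3×39.15) = 115.8 kips.
Tension rupture (net): A_n = (7.5 − 1×1.3125)×0.25 = 1.5469 in² (U = 1.0, A_e = A_n). φR_n = 0.75 × 58 × 1.5469 = 67.3 kips.
Block shear: shear path 1×[2.75+3×4.3125] = 1×15.6875 in, A_gv = 3.9219, A_nv = 1×(15.6875 − 3.5×1.3125)×0.25 = 2.7734 in²; tension to near edge: (2.1875 − 0.5×1.3125)×0.25 = 0.38281 in². R_n = min(0.6×58×2.7734, 0.6×36×3.9219) + 1.0×58×0.38281 = min(96.514, 84.713) + 22.203 = 106.92 kips. φR_n = 0.75 × 106.92 = 80.2 kips.
Governing: min(161.0, 115.8, 67.3, 80.2) = 67.3 kips → net-section rupture.

67.3 kips (net-section rupture governs)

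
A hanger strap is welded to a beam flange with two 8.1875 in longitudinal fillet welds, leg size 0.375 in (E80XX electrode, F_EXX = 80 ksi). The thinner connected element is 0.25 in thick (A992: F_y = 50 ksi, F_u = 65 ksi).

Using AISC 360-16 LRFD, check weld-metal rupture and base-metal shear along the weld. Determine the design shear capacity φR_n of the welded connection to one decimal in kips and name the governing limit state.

119.7 kips (base-metal shear governs)

Weld metal: throat = 0.707×0.375 = 0.26513 in, L = 2×8.1875 = 16.375 in. φR_n = 0.75 × 0.6 × 80 × 0.26513 × 16.375 = 156.3 kips.
Base metal shear (0.25 in plate): yield φR_n = 1.0×0.6×50×0.25×16.375 = 122.8 kips; rupture φR_n = 0.75×0.6×65×0.25×16.375 = 119.7 kips; take 119.7 kips (rupture).
Governing: min(156.3, 119.7) = 119.7 kips → base-metal shear.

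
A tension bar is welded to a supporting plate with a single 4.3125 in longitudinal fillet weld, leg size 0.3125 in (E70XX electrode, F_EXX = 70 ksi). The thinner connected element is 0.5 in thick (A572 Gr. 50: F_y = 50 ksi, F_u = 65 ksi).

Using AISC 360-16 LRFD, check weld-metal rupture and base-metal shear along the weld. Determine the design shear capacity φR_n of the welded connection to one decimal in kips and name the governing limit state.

Weld metal: throat = 0.707×0.3125 = 0.22094 in, L = 4.3125 in. φR_n = 0.75 × 0.6 × 70 × 0.22094 × 4.3125 = 30.0 kips.
Base metal shear (0.5 in plate): yield φR_n = 1.0×0.6×50×0.5×4.3125 = 64.7 kips; rupture φR_n = 0.75×0.6×65×0.5×4.3125 = 63.1 kips; take 63.1 kips (rupture).
Governing: min(30.0, 63.1) = 30.0 kips → weld metal.

30.0 kips (weld metal governs)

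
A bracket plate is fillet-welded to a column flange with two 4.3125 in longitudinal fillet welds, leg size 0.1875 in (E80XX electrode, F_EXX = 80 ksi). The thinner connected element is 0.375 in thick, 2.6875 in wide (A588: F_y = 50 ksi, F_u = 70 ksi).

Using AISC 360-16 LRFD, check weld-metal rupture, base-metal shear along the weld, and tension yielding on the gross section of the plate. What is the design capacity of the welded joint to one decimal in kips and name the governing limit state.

Weld metal: throat = 0.707×0.1875 = 0.13256 in, L = 2×4.3125 = 8.625 in. φR_n = 0.75 × 0.6 × 80 × 0.13256 × 8.625 = 41.2 kips.
Base metal shear (0.375 in plate): yield φR_n = 1.0×0.6×50×0.375×8.625 = 97.0 kips; rupture φR_n = 0.75×0.6×70×0.375×8.625 = 101.9 kips; take 97.0 kips (yield).
Tension yield (gross): A_g = 2.6875×0.375 = 1.0078 in². φR_n = 0.90 × 50 × 1.0078 = 45.4 kips.
Governing: min(41.2, 97.0, 45.4) = 41.2 kips → weld metal.

41.2 kips (weld metal governs)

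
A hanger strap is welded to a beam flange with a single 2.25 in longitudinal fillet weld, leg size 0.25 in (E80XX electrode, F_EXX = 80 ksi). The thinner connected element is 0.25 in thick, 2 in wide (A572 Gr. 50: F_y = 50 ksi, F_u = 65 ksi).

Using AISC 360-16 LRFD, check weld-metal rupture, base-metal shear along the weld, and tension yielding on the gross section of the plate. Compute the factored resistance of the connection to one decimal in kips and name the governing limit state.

14.3 kips (weld metal governs)

Weld metal: throat = 0.707×0.25 = 0.17675 in, L = 2.25 in. φR_n = 0.75 × 0.6 × 80 × 0.17675 × 2.25 = 14.3 kips.
Base metal shear (0.25 in plate): yield φR_n = 1.0×0.6×50×0.25×2.25 = 16.9 kips; rupture φR_n = 0.75×0.6×65×0.25×2.25 = 16.5 kips; take 16.5 kips (rupture).
Tension yield (gross): A_g = 2×0.25 = 0.5 in². φR_n = 0.90 × 50 × 0.5 = 22.5 kips.
Governing: min(14.3, 16.5, 22.5) = 14.3 kips → weld metal.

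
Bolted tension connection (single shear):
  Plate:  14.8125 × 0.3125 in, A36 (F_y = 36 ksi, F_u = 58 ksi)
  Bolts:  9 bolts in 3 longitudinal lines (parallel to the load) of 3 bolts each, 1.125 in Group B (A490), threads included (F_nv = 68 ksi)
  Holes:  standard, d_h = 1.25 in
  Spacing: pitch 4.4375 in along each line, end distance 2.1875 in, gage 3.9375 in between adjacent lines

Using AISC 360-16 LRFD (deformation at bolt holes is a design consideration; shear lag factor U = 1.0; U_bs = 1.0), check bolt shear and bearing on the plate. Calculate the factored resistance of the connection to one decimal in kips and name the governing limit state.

Bolt shear: A_b = π(1.125)²/4 = 0.99402 in². φR_n = 0.75 × 68 × 0.99402 × 9 × 1 = 456.3 kips.
Bearing (0.3125 in plate, F_u = 58 ksi): end bolts L_c = 2.1875 − 1.25/2 = 1.5625, R_n = min(1.2×1.5625×0.3125×58, 2.4×1.125×0.3125×58) = 33.984 kips/bolt; interior L_c = 4.4375 − 1.25 = 3.1875, R_n = 48.938 kips/bolt. φR_n = 0.75 × (3×33.984 + 6×48.938) = 296.7 kips.
Governing: min(456.3, 296.7) = 296.7 kips → bearing.

296.7 kips (bearing governs)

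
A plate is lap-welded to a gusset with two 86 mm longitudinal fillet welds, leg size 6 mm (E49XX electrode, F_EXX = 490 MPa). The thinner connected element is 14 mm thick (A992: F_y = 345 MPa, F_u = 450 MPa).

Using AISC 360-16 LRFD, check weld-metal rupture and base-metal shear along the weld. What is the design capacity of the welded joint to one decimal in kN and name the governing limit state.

160.9 kN (weld metal governs)

Weld metal: throat = 0.707×6 = 4.242 mm, L = 2×86 = 172 mm. φR_n = 0.75 × 0.6 × 490 × 4.242 × 172 = 160.9 kN.
Base metal shear (14 mm plate): yield φR_n = 1.0×0.6×345×14×172 = 498.5 kN; rupture φR_n = 0.75×0.6×450×14×172 = 487.6 kN; take 487.6 kN (rupture).
Governing: min(160.9, 487.6) = 160.9 kN → weld metal.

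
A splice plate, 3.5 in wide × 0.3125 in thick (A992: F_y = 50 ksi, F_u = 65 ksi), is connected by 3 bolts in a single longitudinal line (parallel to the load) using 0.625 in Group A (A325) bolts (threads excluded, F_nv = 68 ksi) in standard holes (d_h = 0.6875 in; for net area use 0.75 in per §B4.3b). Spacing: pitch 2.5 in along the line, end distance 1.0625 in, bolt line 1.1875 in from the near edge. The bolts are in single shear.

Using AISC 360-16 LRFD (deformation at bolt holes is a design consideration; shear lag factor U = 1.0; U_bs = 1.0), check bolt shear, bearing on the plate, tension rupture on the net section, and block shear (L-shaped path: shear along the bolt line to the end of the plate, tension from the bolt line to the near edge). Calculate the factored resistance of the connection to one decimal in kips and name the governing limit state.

41.9 kips (net-section rupture governs)

Bolt shear: A_b = π(0.625)²/4 = 0.3068 in². φR_n = 0.75 × 68 × 0.3068 × 3 × 1 = 46.9 kips.
Bearing (0.3125 in plate, F_u = 65 ksi): end bolts L_c = 1.0625 − 0.6875/2 = 0.71875, R_n = min(1.2×0.71875×0.3125×65, 2.4×0.625×0.3125×65) = 17.52 kips/bolt; interior L_c = 2.5 − 0.6875 = 1.8125, R_n = 30.469 kips/bolt. φR_n = 0.75 × (1×17.52 + 2×30.469) = 58.8 kips.
Tension rupture (net): A_n = (3.5 − 1×0.75)×0.3125 = 0.85938 in² (U = 1.0, A_e = A_n). φR_n = 0.75 × 65 × 0.85938 = 41.9 kips.
Block shear: shear path 1×[1.0625+2×2.5] = 1×6.0625 in, A_gv = 1.8945, A_nv = 1×(6.0625 − 2.5×0.75)×0.3125 = 1.3086 in²; tension to near edge: (1.1875 − 0.5×0.75)×0.3125 = 0.25391 in². R_n = min(0.6×65×1.3086, 0.6×50×1.8945) + 1.0×65×0.25391 = min(51.035, 56.835) + 16.504 = 67.539 kips. φR_n = 0.75 × 67.539 = 50.7 kips.
Governing: min(46.9, 58.8, 41.9, 50.7) = 41.9 kips → net-section rupture.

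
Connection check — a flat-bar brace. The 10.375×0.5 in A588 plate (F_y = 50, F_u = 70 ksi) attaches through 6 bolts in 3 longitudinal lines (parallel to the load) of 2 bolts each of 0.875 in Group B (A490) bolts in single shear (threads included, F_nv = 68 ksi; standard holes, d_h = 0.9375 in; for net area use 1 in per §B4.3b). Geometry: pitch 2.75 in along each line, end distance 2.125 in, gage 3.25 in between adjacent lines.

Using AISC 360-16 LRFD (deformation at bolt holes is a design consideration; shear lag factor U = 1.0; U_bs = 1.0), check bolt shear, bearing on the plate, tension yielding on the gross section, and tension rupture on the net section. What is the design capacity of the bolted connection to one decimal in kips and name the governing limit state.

184.0 kips (bolt shear governs)

Bolt shear: A_b = π(0.875)²/4 = 0.60132 in². φR_n = 0.75 × 68 × 0.60132 × 6 × 1 = 184.0 kips.
Bearing (0.5 in plate, F_u = 70 ksi): end bolts L_c = 2.125 − 0.9375/2 = 1.65625, R_n = min(1.2×1.65625×0.5×70, 2.4×0.875×0.5×70) = 69.563 kips/bolt; interior L_c = 2.75 − 0.9375 = 1.8125, R_n = 73.5 kips/bolt. φR_n = 0.75 × (3×69.563 + 3×73.5) = 321.9 kips.
Tension yield (gross): A_g = 10.375×0.5 = 5.1875 in². φR_n = 0.90 × 50 × 5.1875 = 233.4 kips.
Tension rupture (net): A_n = (10.375 − 3×1)×0.5 = 3.6875 in² (U = 1.0, A_e = A_n). φR_n = 0.75 × 70 × 3.6875 = 193.6 kips.
Governing: min(184.0, 321.9, 233.4, 193.6) = 184.0 kips → bolt shear.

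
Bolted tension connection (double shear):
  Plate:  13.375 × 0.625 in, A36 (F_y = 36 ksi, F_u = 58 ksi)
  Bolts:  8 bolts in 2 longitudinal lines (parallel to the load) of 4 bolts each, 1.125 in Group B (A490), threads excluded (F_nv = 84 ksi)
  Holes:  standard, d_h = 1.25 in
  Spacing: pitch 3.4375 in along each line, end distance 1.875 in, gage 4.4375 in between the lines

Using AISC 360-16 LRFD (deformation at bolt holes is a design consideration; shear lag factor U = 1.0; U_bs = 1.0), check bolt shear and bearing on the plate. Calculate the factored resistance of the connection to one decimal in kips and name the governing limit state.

509.8 kips (bearing governs)

Bolt shear: A_b = π(1.125)²/4 = 0.99402 in². φR_n = 0.75 × 84 × 0.99402 × 8 × 2 = 1002.0 kips.
Bearing (0.625 in plate, F_u = 58 ksi): end bolts L_c = 1.875 − 1.25/2 = 1.25, R_n = min(1.2×1.25×0.625×58, 2.4×1.125×0.625×58) = 54.375 kips/bolt; interior L_c = 3.4375 − 1.25 = 2.1875, R_n = 95.156 kips/bolt. φR_n = 0.75 × (2×54.375 + 6×95.156) = 509.8 kips.
Governing: min(1002.0, 509.8) = 509.8 kips → bearing.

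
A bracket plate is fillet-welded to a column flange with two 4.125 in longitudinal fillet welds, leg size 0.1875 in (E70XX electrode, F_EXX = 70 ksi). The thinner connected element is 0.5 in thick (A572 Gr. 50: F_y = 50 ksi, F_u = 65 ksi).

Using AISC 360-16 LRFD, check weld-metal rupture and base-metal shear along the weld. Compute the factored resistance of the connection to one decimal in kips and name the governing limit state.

Weld metal: throat = 0.707×0.1875 = 0.13256 in, L = 2×4.125 = 8.25 in. φR_n = 0.75 × 0.6 × 70 × 0.13256 × 8.25 = 34.4 kips.
Base metal shear (0.5 in plate): yield φR_n = 1.0×0.6×50×0.5×8.25 = 123.8 kips; rupture φR_n = 0.75×0.6×65×0.5×8.25 = 120.7 kips; take 120.7 kips (rupture).
Governing: min(34.4, 120.7) = 34.4 kips → weld metal.

34.4 kips (weld metal governs)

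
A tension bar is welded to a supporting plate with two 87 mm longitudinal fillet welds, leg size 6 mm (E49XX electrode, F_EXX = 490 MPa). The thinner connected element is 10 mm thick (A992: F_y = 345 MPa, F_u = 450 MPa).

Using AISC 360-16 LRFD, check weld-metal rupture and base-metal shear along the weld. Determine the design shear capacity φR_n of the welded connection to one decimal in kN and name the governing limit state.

Weld metal: throat = 0.707×6 = 4.242 mm, L = 2×87 = 174 mm. φR_n = 0.75 × 0.6 × 490 × 4.242 × 174 = 162.8 kN.
Base metal shear (10 mm plate): yield φR_n = 1.0×0.6×345×10×174 = 360.2 kN; rupture φR_n = 0.75×0.6×450×10×174 = 352.4 kN; take 352.4 kN (rupture).
Governing: min(162.8, 352.4) = 162.8 kN → weld metal.

162.8 kN (weld metal governs)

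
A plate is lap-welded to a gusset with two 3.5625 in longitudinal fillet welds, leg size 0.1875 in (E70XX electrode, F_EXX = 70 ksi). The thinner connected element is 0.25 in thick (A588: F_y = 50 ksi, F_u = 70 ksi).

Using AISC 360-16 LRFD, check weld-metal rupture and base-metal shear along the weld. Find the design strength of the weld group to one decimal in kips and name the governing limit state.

Weld metal: throat = 0.707×0.1875 = 0.13256 in, L = 2×3.5625 = 7.125 in. φR_n = 0.75 × 0.6 × 70 × 0.13256 × 7.125 = 29.8 kips.
Base metal shear (0.25 in plate): yield φR_n = 1.0×0.6×50×0.25×7.125 = 53.4 kips; rupture φR_n = 0.75×0.6×70×0.25×7.125 = 56.1 kips; take 53.4 kips (yield).
Governing: min(29.8, 53.4) = 29.8 kips → weld metal.

29.8 kips (weld metal governs)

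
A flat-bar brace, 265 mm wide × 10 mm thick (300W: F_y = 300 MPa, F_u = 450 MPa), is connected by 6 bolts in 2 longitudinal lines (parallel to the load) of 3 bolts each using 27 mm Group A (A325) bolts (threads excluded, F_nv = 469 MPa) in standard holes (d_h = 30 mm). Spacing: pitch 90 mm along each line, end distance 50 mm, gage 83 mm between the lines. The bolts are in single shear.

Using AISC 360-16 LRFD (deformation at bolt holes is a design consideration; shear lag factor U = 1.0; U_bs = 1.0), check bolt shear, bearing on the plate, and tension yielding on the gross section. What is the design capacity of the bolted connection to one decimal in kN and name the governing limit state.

715.5 kN (gross-section yield governs)

Bolt shear: A_b = π(27)²/4 = 572.56 mm². φR_n = 0.75 × 469 × 572.56 × 6 × 1 = 1208.4 kN.
Bearing (10 mm plate, F_u = 450 MPa): end bolts L_c = 50 − 30/2 = 35, R_n = min(1.2×35×10×450, 2.4×27×10×450) = 189 kN/bolt; interior L_c = 90 − 30 = 60, R_n = 291.6 kN/bolt. φR_n = 0.75 × (2×189 + 4×291.6) = 1158.3 kN.
Tension yield (gross): A_g = 265×10 = 2650 mm². φR_n = 0.90 × 300 × 2650 = 715.5 kN.
Governing: min(1208.4, 1158.3, 715.5) = 715.5 kN → gross-section yield.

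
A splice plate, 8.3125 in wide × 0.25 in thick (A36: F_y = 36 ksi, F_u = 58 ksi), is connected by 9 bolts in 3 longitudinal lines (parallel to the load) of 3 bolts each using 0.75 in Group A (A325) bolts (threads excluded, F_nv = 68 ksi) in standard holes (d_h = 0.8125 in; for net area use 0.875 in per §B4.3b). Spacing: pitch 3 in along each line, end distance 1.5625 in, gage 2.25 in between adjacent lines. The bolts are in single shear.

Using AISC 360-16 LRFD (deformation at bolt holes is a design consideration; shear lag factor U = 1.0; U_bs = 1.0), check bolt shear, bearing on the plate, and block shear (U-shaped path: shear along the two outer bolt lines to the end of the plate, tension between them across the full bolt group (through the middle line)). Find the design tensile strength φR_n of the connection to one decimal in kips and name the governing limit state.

Bolt shear: A_b = π(0.75)²/4 = 0.44179 in². φR_n = 0.75 × 68 × 0.44179 × 9 × 1 = 202.8 kips.
Bearing (0.25 in plate, F_u = 58 ksi): end bolts L_c = 1.5625 − 0.8125/2 = 1.15625, R_n = min(1.2×1.15625×0.25×58, 2.4×0.75×0.25×58) = 20.119 kips/bolt; interior L_c = 3 − 0.8125 = 2.1875, R_n = 26.1 kips/bolt. φR_n = 0.75 × (3×20.119 + 6×26.1) = 162.7 kips.
Block shear: shear path 2×[1.5625+2×3] = 2×7.5625 in, A_gv = 3.7813, A_nv = 2×(7.5625 − 2.5×0.875)×0.25 = 2.6875 in²; tension across gage: (4.5 − 2×0.875)×0.25 = 0.6875 in². R_n = min(0.6×58×2.6875, 0.6×36×3.7813) + 1.0×58×0.6875 = min(93.525, 81.676) + 39.875 = 121.55 kips. φR_n = 0.75 × 121.55 = 91.2 kips.
Governing: min(202.8, 162.7, 91.2) = 91.2 kips → block shear.

91.2 kips (block shear governs)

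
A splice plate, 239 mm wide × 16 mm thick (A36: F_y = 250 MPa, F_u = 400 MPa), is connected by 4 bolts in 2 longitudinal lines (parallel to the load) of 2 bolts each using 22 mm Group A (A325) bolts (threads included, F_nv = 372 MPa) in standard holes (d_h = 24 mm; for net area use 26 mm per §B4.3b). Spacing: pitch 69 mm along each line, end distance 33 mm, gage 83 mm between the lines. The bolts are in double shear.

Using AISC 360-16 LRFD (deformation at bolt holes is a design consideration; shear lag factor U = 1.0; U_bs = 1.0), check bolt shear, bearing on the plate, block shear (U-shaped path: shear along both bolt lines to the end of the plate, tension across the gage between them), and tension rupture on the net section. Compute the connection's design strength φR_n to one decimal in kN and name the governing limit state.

Bolt shear: A_b = π(22)²/4 = 380.13 mm². φR_n = 0.75 × 372 × 380.13 × 4 × 2 = 848.5 kN.
Bearing (16 mm plate, F_u = 400 MPa): end bolts L_c = 33 − 24/2 = 21, R_n = min(1.2×21×16×400, 2.4×22×16×400) = 161.28 kN/bolt; interior L_c = 69 − 24 = 45, R_n = 337.92 kN/bolt. φR_n = 0.75 × (2×161.28 + 2×337.92) = 748.8 kN.
Block shear: shear path 2×[33+1×69] = 2×102 mm, A_gv = 3264, A_nv = 2×(102 − 1.5×26)×16 = 2016 mm²; tension across gage: (83 − 1×26)×16 = 912 mm². R_n = min(0.6×400×2016, 0.6×250×3264) + 1.0×400×912 = min(483.84, 489.6) + 364.8 = 848.64 kN. φR_n = 0.75 × 848.64 = 636.5 kN.
Tension rupture (net): A_n = (239 − 2×26)×16 = 2992 mm² (U = 1.0, A_e = A_n). φR_n = 0.75 × 400 × 2992 = 897.6 kN.
Governing: min(848.5, 748.8, 636.5, 897.6) = 636.5 kN → block shear.

636.5 kN (block shear governs)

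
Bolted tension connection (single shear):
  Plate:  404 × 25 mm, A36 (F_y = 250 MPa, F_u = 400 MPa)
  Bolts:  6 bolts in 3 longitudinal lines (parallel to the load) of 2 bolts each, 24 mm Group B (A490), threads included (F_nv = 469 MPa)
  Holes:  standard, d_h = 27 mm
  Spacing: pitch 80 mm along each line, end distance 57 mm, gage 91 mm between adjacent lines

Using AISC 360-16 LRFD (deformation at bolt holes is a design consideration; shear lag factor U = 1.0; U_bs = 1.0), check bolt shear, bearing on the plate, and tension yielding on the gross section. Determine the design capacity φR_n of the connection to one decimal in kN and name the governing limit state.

Bolt shear: A_b = π(24)²/4 = 452.39 mm². φR_n = 0.75 × 469 × 452.39 × 6 × 1 = 954.8 kN.
Bearing (25 mm plate, F_u = 400 MPa): end bolts L_c = 57 − 27/2 = 43.5, R_n = min(1.2×43.5×25×400, 2.4×24×25×400) = 522 kN/bolt; interior L_c = 80 − 27 = 53, R_n = 576 kN/bolt. φR_n = 0.75 × (3×522 + 3×576) = 2470.5 kN.
Tension yield (gross): A_g = 404×25 = 10100 mm². φR_n = 0.90 × 250 × 10100 = 2272.5 kN.
Governing: min(954.8, 2470.5, 2272.5) = 954.8 kN → bolt shear.

954.8 kN (bolt shear governs)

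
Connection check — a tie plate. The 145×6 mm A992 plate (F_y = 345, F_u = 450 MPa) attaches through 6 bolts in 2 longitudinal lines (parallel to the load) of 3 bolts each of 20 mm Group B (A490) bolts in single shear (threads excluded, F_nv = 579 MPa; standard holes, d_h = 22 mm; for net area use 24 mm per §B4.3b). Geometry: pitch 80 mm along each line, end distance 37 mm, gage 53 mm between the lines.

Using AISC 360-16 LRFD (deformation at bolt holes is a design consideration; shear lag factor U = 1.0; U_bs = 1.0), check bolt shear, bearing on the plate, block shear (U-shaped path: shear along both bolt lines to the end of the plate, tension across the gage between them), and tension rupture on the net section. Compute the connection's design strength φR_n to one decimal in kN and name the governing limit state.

196.4 kN (net-section rupture governs)

Bolt shear: A_b = π(20)²/4 = 314.16 mm². φR_n = 0.75 × 579 × 314.16 × 6 × 1 = 818.5 kN.
Bearing (6 mm plate, F_u = 450 MPa): end bolts L_c = 37 − 22/2 = 26, R_n = min(1.2×26×6×450, 2.4×20×6×450) = 84.24 kN/bolt; interior L_c = 80 − 22 = 58, R_n = 129.6 kN/bolt. φR_n = 0.75 × (2×84.24 + 4×129.6) = 515.2 kN.
Block shear: shear path 2×[37+2×80] = 2×197 mm, A_gv = 2364, A_nv = 2×(197 − 2.5×24)×6 = 1644 mm²; tension across gage: (53 − 1×24)×6 = 174 mm². R_n = min(0.6×450×1644, 0.6×345×2364) + 1.0×450×174 = min(443.88, 489.35) + 78.3 = 522.18 kN. φR_n = 0.75 × 522.18 = 391.6 kN.
Tension rupture (net): A_n = (145 − 2×24)×6 = 582 mm² (U = 1.0, A_e = A_n). φR_n = 0.75 × 450 × 582 = 196.4 kN.
Governing: min(818.5, 515.2, 391.6, 196.4) = 196.4 kN → net-section rupture.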